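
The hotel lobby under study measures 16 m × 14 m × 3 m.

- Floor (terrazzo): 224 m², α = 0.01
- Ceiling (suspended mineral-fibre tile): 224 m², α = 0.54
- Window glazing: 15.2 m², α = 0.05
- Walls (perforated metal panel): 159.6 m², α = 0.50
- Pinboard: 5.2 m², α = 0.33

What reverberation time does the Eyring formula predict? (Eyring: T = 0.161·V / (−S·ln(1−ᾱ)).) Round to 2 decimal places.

0.43 seconds

S = Σ Sᵢ = 628.0 m².
Σ(Sᵢαᵢ) = 224·0.01 + 224·0.54 + 15.2·0.05 + 159.6·0.50 + 5.2·0.33 = 205.476.
Mean coefficient ᾱ = A/S = 0.3272.
−S·ln(1−ᾱ) = −628.0 × ln(1 − 0.3272) = 248.881.
V = 16 × 14 × 3 = 672 m³.
RT60 = 0.161 × 672 / 248.881 = 0.43 s.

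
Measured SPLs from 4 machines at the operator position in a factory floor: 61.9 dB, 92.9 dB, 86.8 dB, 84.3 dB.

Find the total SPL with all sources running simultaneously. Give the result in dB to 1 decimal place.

Sum in the linear (power) domain: Σ 10^(Lᵢ/10) = 10^(61.9/10) + 10^(92.9/10) + 10^(86.8/10) + 10^(84.3/10) = 2.699e+09.
L_total = 10·log₁₀(2.699e+09) = 94.3 dB.

94.3 dB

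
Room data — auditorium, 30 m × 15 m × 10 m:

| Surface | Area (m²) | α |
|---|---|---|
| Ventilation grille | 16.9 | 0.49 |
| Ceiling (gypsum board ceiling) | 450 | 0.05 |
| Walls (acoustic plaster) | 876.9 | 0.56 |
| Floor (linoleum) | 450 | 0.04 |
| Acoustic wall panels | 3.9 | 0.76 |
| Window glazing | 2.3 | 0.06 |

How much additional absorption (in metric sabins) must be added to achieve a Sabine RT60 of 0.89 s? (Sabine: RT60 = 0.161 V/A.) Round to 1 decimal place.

A₁ = Σ Sᵢαᵢ = 16.9*0.49 + 450*0.05 + 876.9*0.56 + 450*0.04 + 3.9*0.76 + 2.3*0.06 = 542.947 sabins.
Target A₂ = 0.161·4500/0.89 = 814.045 sabins (V = 4500 m³).
Additional absorption ΔA = 814.045 − 542.947 = 271.1 sabins.

271.1 sabins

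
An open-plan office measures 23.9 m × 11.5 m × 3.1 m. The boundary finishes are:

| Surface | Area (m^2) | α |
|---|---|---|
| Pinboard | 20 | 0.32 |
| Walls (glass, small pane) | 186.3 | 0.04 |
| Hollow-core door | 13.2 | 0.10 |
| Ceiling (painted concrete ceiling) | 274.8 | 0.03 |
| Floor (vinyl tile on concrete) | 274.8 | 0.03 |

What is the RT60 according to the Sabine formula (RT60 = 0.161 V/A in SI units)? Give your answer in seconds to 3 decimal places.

Total absorption A = 20·0.32 + 186.3·0.04 + 13.2·0.10 + 274.8·0.03 + 274.8·0.03
  = 6.400 + 7.452 + 1.320 + 8.244 + 8.244 = 31.660 m^2 sabins.
Room volume: 852.035 m³.
RT60 = 0.161 · V / A = 0.161 × 852.035 / 31.660 = 4.333 s.

4.333 sec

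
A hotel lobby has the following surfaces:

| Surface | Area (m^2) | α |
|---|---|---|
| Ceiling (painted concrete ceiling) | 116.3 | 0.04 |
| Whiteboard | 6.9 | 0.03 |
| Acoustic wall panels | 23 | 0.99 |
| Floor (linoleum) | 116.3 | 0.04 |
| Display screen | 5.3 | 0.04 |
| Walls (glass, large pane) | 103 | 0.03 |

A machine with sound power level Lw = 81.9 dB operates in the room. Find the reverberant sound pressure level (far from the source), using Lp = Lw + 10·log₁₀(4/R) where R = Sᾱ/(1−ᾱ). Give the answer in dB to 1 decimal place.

72.0 dB

Σ(Sᵢαᵢ) = 116.3·0.04 + 6.9·0.03 + 23·0.99 + 116.3·0.04 + 5.3·0.04 + 103·0.03 = 35.583; total area S = 370.8 m^2.
ᾱ = 0.0960, so room constant R = A/(1−ᾱ) = 39.362 m^2.
Lp = Lw + 10 log₁₀(4/R) = 81.9 -9.93 = 72.0 dB.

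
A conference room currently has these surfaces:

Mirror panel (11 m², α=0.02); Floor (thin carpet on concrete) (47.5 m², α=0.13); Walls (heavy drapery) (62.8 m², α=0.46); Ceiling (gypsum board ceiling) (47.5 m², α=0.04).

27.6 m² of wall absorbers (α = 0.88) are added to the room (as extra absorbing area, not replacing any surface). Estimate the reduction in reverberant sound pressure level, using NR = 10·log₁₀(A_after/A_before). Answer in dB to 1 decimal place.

Total absorption A_before = 11×0.02 + 47.5×0.13 + 62.8×0.46 + 47.5×0.04
  = 0.220 + 6.175 + 28.888 + 1.900 = 37.183 m² sabins.
Added absorption = 27.6 × 0.88 = 24.288 sabins.
New total A_after = 61.471 sabins.
Reduction = 10 log₁₀(A_after/A_before) = 10 log₁₀(1.6532) = 2.2 dB.

2.2 dB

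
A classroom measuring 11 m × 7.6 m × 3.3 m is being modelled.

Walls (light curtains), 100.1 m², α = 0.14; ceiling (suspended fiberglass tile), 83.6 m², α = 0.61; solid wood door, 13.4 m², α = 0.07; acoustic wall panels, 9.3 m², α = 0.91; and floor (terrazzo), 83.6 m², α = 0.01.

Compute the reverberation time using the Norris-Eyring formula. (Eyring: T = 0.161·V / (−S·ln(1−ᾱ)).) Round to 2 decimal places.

0.51 s

Total surface area S = 100.1 + 83.6 + 13.4 + 9.3 + 83.6 = 290.0 m².
Σ(Sᵢαᵢ) = 100.1×0.14 + 83.6×0.61 + 13.4×0.07 + 9.3×0.91 + 83.6×0.01 = 75.247.
ᾱ = 75.247 / 290.0 = 0.2595.
−S·ln(1−ᾱ) = −290.0 × ln(1 − 0.2595) = 87.125.
V = 11 × 7.6 × 3.3 = 275.88 m³.
T = 0.161·V/[−S·ln(1−ᾱ)] = 0.161·275.88/87.125 = 0.51 s.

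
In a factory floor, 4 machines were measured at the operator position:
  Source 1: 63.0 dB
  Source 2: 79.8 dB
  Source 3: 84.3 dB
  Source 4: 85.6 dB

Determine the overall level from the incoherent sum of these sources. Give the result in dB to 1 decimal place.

Sum in the linear (power) domain: Σ 10^(Lᵢ/10) = 10^(63.0/10) + 10^(79.8/10) + 10^(84.3/10) + 10^(85.6/10) = 7.297e+08.
L_total = 10·log₁₀(7.297e+08) = 88.6 dB.

88.6 dB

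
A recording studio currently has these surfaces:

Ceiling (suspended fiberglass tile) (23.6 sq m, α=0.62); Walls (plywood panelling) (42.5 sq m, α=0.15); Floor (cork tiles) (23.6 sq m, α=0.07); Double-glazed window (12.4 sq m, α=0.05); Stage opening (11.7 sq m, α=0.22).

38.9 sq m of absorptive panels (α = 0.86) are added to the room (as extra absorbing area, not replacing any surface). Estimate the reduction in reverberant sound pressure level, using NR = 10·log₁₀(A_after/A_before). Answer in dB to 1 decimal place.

Total absorption A_before = 23.6*0.62 + 42.5*0.15 + 23.6*0.07 + 12.4*0.05 + 11.7*0.22
  = 14.632 + 6.375 + 1.652 + 0.620 + 2.574 = 25.853 sq m sabins.
Treatment contributes 38.9·0.86 = 33.454 sabins.
New total A_after = 59.307 sabins.
Reduction = 10 log₁₀(A_after/A_before) = 10 log₁₀(2.2940) = 3.6 dB.

3.6 dB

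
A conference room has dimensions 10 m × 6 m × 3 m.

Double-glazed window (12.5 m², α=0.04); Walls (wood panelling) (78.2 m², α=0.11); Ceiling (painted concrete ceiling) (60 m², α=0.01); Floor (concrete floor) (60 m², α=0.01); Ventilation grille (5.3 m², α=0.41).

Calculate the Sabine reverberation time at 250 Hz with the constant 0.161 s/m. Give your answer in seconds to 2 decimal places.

Equivalent absorption area: A = 12.5*0.04 + 78.2*0.11 + 60*0.01 + 60*0.01 + 5.3*0.41 = 12.475 m².
Volume V = 10 × 6 × 3 = 180 m³.
RT60 = 0.161 · V / A = 0.161 × 180 / 12.475 = 2.32 s.

2.32 sec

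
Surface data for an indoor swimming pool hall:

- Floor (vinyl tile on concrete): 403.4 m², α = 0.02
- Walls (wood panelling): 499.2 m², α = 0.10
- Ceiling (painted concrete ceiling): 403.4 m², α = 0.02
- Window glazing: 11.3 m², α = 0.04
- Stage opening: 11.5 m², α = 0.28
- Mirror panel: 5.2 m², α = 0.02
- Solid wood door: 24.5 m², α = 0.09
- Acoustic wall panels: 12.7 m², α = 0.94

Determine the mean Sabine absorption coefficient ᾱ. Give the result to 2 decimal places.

Total surface area S = 1371.2 m².
Σ(Sᵢαᵢ) = 403.4*0.02 + 499.2*0.10 + 403.4*0.02 + 11.3*0.04 + 11.5*0.28 + 5.2*0.02 + 24.5*0.09 + 12.7*0.94 = 83.975.
ᾱ = A/S = 0.06.

0.06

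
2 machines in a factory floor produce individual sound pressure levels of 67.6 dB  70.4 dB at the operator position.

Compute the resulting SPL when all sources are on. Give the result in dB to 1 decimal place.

Σ 10^(Lᵢ/10) = 1.672e+07.
Combined level = 10 log₁₀(1.672e+07) = 72.2 dB.

72.2 dB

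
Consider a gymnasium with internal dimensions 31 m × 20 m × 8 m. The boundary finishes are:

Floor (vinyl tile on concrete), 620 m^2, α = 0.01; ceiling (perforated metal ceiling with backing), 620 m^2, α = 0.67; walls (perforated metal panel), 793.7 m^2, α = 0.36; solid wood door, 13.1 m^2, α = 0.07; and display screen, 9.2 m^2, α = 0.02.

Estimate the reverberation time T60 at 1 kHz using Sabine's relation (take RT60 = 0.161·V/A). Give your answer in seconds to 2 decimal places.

1.13 seconds

Equivalent absorption area: A = 620×0.01 + 620×0.67 + 793.7×0.36 + 13.1×0.07 + 9.2×0.02 = 708.433 m^2.
Volume V = 31 × 20 × 8 = 4960 m³.
T = 0.161 V/A = 0.161·4960/708.433 = 1.13 s.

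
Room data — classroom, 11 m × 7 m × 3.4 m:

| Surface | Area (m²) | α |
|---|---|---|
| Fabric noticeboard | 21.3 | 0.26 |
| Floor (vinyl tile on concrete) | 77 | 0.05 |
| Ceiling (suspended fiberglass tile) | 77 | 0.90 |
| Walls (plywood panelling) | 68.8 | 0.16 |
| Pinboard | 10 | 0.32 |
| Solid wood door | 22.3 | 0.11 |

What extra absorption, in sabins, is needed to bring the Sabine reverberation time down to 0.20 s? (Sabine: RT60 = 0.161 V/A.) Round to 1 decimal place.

Summing Sᵢαᵢ: 5.538 + 3.850 + 69.300 + 11.008 + 3.200 + 2.453 → A₁ = 95.349 sabins.
For T = 0.20 s, need A₂ = 0.161·V/T = 0.161·261.8/0.20 = 210.749 sabins.
Additional absorption ΔA = 210.749 − 95.349 = 115.4 sabins.

115.4 sabins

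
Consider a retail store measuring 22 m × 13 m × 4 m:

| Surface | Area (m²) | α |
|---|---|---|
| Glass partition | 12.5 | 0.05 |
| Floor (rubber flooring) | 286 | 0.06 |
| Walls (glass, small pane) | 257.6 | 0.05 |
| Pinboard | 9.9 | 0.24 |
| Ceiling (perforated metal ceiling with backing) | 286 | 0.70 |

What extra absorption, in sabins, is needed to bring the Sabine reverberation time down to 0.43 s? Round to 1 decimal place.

195.1 sabins

Total absorption A₁ = 12.5×0.05 + 286×0.06 + 257.6×0.05 + 9.9×0.24 + 286×0.70
  = 0.625 + 17.160 + 12.880 + 2.376 + 200.200 = 233.241 m² sabins.
V = 1144 m³. Required absorption A₂ = 0.161 × 1144 / 0.43 = 428.335 sabins.
Shortfall: 428.335 − 233.241 = 195.1 sabins.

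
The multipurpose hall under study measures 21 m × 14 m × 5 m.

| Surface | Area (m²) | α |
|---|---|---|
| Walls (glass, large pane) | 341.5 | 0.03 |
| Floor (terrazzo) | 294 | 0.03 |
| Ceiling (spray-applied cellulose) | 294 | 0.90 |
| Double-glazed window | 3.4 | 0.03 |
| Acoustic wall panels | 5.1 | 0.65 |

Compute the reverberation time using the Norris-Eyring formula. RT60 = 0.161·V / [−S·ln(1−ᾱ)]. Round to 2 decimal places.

S = Σ Sᵢ = 938.0 m².
Absorption A = 341.5×0.03 + 294×0.03 + 294×0.90 + 3.4×0.03 + 5.1×0.65 = 287.082 sabins.
Mean coefficient ᾱ = A/S = 0.3061.
Eyring denominator: −S ln(1−ᾱ) = 342.771.
V = 21 × 14 × 5 = 1470 m³.
T = 0.161·V/[−S·ln(1−ᾱ)] = 0.161·1470/342.771 = 0.69 s.

0.69 seconds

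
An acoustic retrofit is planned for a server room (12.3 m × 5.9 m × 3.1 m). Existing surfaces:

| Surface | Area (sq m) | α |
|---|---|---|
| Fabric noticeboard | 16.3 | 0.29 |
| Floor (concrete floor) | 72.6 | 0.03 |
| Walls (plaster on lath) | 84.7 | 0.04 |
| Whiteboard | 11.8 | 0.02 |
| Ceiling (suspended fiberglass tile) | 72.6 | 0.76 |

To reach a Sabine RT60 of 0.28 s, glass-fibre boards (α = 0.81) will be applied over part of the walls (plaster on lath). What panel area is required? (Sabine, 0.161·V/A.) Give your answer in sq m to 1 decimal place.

Total absorption A₁ = 16.3×0.29 + 72.6×0.03 + 84.7×0.04 + 11.8×0.02 + 72.6×0.76
  = 4.727 + 2.178 + 3.388 + 0.236 + 55.176 = 65.705 sq m sabins.
Required A₂ = 0.161·224.967/0.28 = 129.356 sabins.
ΔA needed = 129.356 − 65.705 = 63.651 sabins.
Each sq m of panel replacing the walls (plaster on lath) adds (0.81 − 0.04) = 0.77 sabins.
Area = ΔA/Δα = 63.651/0.77 = 82.7 sq m.

82.7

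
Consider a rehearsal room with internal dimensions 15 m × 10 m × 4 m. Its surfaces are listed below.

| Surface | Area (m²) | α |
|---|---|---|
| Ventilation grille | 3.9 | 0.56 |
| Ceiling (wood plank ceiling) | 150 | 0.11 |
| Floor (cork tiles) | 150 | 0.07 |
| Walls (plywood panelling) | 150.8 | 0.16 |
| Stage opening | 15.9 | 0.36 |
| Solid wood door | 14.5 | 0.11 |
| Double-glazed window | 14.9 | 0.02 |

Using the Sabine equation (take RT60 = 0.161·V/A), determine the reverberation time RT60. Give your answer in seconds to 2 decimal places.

Equivalent absorption area: A = 3.9*0.56 + 150*0.11 + 150*0.07 + 150.8*0.16 + 15.9*0.36 + 14.5*0.11 + 14.9*0.02 = 60.929 m².
Volume V = 15 × 10 × 4 = 600 m³.
T = 0.161 V/A = 0.161·600/60.929 = 1.59 s.

1.59 s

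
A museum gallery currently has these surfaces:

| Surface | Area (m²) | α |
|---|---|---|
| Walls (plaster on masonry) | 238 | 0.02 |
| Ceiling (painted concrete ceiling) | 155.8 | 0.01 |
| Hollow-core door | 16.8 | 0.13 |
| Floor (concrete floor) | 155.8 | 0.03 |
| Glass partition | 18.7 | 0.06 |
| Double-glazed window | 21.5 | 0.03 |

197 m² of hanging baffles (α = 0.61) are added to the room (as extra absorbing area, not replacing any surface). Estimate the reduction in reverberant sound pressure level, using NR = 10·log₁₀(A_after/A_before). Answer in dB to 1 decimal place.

9.6 dB

Summing Sᵢαᵢ: 4.760 + 1.558 + 2.184 + 4.674 + 1.122 + 0.645 → A_before = 14.943 sabins.
Added absorption = 197 × 0.61 = 120.170 sabins.
New total A_after = 135.113 sabins.
Reduction = 10 log₁₀(A_after/A_before) = 10 log₁₀(9.0419) = 9.6 dB.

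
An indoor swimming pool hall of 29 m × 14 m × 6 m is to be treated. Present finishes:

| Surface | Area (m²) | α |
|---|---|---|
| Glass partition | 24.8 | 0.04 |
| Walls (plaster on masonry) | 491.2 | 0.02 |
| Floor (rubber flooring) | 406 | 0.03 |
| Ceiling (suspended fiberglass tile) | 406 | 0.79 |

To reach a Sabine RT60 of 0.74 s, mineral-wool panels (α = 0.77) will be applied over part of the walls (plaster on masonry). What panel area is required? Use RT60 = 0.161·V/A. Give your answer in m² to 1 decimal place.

Total absorption A₁ = 24.8×0.04 + 491.2×0.02 + 406×0.03 + 406×0.79
  = 0.992 + 9.824 + 12.180 + 320.740 = 343.736 m² sabins.
V = 2436 m³. Target absorption A₂ = 0.161 × 2436 / 0.74 = 529.995 sabins.
Absorption to add: 529.995 − 343.736 = 186.259 sabins.
Net gain per m²: Δα = 0.77 − 0.02 = 0.75.
Panel area = 186.259 / 0.75 = 248.3 m².

248.3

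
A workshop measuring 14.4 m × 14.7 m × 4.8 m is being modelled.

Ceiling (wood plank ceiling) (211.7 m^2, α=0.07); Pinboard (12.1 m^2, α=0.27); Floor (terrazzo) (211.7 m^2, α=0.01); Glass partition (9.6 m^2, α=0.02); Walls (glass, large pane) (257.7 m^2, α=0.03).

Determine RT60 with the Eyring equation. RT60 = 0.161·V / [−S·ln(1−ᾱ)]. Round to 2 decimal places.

5.70 s

Total surface area S = 211.7 + 12.1 + 211.7 + 9.6 + 257.7 = 702.8 m^2.
Σ(Sᵢαᵢ) = 211.7·0.07 + 12.1·0.27 + 211.7·0.01 + 9.6·0.02 + 257.7·0.03 = 28.126.
Mean coefficient ᾱ = A/S = 0.0400.
Eyring denominator: −S ln(1−ᾱ) = 28.690.
V = 14.4 × 14.7 × 4.8 = 1016.064 m³.
RT60 = 0.161 × 1016.064 / 28.690 = 5.70 s.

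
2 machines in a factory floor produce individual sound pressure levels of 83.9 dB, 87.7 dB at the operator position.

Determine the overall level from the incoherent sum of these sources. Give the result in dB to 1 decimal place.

Σ 10^(Lᵢ/10) = 8.343e+08.
Combined level = 10 log₁₀(8.343e+08) = 89.2 dB.

89.2 dB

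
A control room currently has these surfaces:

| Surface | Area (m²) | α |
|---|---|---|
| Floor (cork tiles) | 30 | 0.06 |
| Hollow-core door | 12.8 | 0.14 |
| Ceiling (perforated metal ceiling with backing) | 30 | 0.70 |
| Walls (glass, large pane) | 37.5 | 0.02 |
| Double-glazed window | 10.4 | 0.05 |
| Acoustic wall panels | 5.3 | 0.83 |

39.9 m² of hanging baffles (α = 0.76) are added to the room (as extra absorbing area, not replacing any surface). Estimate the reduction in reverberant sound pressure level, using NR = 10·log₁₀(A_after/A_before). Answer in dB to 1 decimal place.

Total absorption A_before = 30·0.06 + 12.8·0.14 + 30·0.70 + 37.5·0.02 + 10.4·0.05 + 5.3·0.83
  = 1.800 + 1.792 + 21.000 + 0.750 + 0.520 + 4.399 = 30.261 m² sabins.
Added absorption = 39.9 × 0.76 = 30.324 sabins.
New total A_after = 60.585 sabins.
Reduction = 10 log₁₀(A_after/A_before) = 10 log₁₀(2.0021) = 3.0 dB.

3.0 dB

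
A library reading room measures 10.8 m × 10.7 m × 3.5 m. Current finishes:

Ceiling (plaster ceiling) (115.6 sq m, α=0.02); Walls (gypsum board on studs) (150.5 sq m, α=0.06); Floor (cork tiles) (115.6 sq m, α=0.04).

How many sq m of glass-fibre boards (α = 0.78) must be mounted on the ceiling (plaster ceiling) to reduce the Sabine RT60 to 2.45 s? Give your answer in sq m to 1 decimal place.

A₁ = Σ Sᵢαᵢ = 115.6·0.02 + 150.5·0.06 + 115.6·0.04 = 15.966 sabins.
V = 404.46 m³. Target absorption A₂ = 0.161 × 404.46 / 2.45 = 26.579 sabins.
ΔA needed = 26.579 − 15.966 = 10.613 sabins.
Net gain per sq m: Δα = 0.78 − 0.02 = 0.76.
Area = ΔA/Δα = 10.613/0.76 = 14.0 sq m.

14.0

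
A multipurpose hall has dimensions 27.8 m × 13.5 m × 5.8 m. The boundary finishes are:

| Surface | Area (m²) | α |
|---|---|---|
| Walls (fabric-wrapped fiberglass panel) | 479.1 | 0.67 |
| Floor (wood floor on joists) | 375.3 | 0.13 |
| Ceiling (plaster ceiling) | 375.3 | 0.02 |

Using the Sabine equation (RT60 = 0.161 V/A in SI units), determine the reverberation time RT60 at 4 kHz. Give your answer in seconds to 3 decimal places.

0.929 s

Summing Sᵢαᵢ: 320.997 + 48.789 + 7.506 → A = 377.292 sabins.
Volume V = 27.8 × 13.5 × 5.8 = 2176.74 m³.
Sabine: RT60 = 0.161 × 2176.74 / 377.292 = 0.929 s.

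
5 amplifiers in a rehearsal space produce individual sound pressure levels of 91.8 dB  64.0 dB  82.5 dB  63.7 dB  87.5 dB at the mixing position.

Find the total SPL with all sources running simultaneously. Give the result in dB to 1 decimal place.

Σ 10^(Lᵢ/10) = 2.259e+09.
Back to dB: 10·log₁₀ Σ = 93.5 dB.

93.5 dB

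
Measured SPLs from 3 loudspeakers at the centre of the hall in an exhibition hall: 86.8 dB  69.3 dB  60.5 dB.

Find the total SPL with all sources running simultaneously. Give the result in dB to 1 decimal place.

86.9 dB

Converting to relative power and adding: 10^(86.8/10) + 10^(69.3/10) + 10^(60.5/10) = 4.883e+08.
Back to dB: 10·log₁₀ Σ = 86.9 dB.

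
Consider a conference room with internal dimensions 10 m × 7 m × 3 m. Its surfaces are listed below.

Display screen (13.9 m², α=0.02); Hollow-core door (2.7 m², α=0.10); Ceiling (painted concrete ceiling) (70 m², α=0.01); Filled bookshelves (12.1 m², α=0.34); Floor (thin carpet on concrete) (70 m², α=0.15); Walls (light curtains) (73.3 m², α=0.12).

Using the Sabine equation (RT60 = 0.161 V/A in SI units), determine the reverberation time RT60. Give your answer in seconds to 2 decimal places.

A = Σ Sᵢαᵢ = 13.9*0.02 + 2.7*0.10 + 70*0.01 + 12.1*0.34 + 70*0.15 + 73.3*0.12 = 24.658 sabins.
V = 10·7·3 = 210 m³.
RT60 = 0.161 · V / A = 0.161 × 210 / 24.658 = 1.37 s.

1.37 seconds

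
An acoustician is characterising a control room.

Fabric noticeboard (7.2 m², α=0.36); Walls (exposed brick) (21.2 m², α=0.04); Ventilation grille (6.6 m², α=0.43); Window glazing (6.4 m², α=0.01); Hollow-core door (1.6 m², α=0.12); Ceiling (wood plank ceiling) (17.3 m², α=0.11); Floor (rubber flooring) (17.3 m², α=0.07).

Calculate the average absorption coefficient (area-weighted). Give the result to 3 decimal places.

0.124

S = Σ Sᵢ = 7.2 + 21.2 + 6.6 + 6.4 + 1.6 + 17.3 + 17.3 = 77.6 m².
Weighted sum Σ Sα = 9.648.
ᾱ = 9.648 / 77.6 = 0.124.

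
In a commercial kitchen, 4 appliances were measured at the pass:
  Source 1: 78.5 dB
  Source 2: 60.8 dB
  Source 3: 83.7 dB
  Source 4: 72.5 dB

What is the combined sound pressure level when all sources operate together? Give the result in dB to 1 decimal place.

85.1 dB

Sum in the linear (power) domain: Σ 10^(Lᵢ/10) = 10^(78.5/10) + 10^(60.8/10) + 10^(83.7/10) + 10^(72.5/10) = 3.242e+08.
Combined level = 10 log₁₀(3.242e+08) = 85.1 dB.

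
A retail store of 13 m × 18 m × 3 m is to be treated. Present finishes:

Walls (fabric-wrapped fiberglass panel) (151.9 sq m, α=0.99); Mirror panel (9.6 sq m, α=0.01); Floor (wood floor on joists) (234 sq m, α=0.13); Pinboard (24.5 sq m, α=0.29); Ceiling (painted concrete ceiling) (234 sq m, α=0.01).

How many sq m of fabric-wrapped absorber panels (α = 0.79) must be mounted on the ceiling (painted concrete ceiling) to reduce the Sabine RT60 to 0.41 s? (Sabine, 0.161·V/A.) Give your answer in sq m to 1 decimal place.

109.4

A₁ = Σ Sᵢαᵢ = 151.9*0.99 + 9.6*0.01 + 234*0.13 + 24.5*0.29 + 234*0.01 = 190.342 sabins.
V = 702 m³. Target absorption A₂ = 0.161 × 702 / 0.41 = 275.663 sabins.
ΔA needed = 275.663 − 190.342 = 85.321 sabins.
Net gain per sq m: Δα = 0.79 − 0.01 = 0.78.
Panel area = 85.321 / 0.78 = 109.4 sq m.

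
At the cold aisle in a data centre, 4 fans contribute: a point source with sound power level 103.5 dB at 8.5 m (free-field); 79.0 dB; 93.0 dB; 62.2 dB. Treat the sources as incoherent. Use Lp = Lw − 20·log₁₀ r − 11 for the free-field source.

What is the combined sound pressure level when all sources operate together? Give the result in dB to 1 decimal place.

93.2 dB

Source at 8.5 m: Lp = 103.5 − 20·log₁₀(8.5) − 11 = 73.9 dB.
Sum in the linear (power) domain: Σ 10^(Lᵢ/10) = 10^(73.9/10) + 10^(79.0/10) + 10^(93.0/10) + 10^(62.2/10) = 2.101e+09.
Back to dB: 10·log₁₀ Σ = 93.2 dB.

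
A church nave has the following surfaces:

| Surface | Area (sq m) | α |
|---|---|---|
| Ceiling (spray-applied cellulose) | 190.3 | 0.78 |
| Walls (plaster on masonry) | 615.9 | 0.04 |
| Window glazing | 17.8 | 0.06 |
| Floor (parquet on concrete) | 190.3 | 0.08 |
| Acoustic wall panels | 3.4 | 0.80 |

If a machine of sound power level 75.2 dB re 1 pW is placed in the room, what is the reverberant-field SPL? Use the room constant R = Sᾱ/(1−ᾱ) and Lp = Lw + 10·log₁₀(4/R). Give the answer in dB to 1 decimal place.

A = 192.082 sabins; S = 1017.7 sq m.
ᾱ = 0.1887, so room constant R = A/(1−ᾱ) = 236.758 sq m.
Lp = Lw + 10 log₁₀(4/R) = 75.2 -17.72 = 57.5 dB.

57.5 dB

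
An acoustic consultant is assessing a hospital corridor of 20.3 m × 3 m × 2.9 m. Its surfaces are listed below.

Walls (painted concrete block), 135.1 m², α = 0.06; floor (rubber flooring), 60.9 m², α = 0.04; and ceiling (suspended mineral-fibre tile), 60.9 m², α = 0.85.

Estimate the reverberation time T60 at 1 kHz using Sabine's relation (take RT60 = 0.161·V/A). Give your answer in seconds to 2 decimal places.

0.46 s

Equivalent absorption area: A = 135.1×0.06 + 60.9×0.04 + 60.9×0.85 = 62.307 m².
Room volume: 176.61 m³.
RT60 = 0.161 · V / A = 0.161 × 176.61 / 62.307 = 0.46 s.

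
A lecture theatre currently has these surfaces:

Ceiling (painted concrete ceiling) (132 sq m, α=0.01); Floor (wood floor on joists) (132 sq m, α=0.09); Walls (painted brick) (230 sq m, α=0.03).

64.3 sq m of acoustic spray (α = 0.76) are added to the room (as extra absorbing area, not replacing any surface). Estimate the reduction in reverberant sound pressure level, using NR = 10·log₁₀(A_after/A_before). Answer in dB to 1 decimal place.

A_before = Σ Sᵢαᵢ = 132*0.01 + 132*0.09 + 230*0.03 = 20.100 sabins.
Treatment contributes 64.3·0.76 = 48.868 sabins.
A_after = 20.100 + 48.868 = 68.968 sabins.
NR = 10·log₁₀(68.968/20.100) = 5.4 dB.

5.4 dB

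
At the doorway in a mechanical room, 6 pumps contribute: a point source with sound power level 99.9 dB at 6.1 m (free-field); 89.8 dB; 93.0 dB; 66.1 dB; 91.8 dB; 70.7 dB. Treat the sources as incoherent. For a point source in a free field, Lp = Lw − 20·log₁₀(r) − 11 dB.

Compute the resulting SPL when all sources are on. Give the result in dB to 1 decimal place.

Source at 6.1 m: Lp = 99.9 − 20·log₁₀(6.1) − 11 = 73.2 dB.
Sum in the linear (power) domain: Σ 10^(Lᵢ/10) = 10^(73.2/10) + 10^(89.8/10) + 10^(93.0/10) + 10^(66.1/10) + 10^(91.8/10) + 10^(70.7/10) = 4.501e+09.
Combined level = 10 log₁₀(4.501e+09) = 96.5 dB.

96.5 dB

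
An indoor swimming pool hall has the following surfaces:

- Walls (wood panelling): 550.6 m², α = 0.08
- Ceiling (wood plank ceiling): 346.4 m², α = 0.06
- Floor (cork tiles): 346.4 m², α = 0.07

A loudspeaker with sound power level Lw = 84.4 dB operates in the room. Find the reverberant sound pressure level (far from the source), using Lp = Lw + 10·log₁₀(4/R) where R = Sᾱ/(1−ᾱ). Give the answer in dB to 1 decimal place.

A = 89.080 sabins; S = 1243.4 m².
ᾱ = 0.0716, so room constant R = A/(1−ᾱ) = 95.950 m².
Lp = Lw + 10 log₁₀(4/R) = 84.4 -13.80 = 70.6 dB.

70.6 dB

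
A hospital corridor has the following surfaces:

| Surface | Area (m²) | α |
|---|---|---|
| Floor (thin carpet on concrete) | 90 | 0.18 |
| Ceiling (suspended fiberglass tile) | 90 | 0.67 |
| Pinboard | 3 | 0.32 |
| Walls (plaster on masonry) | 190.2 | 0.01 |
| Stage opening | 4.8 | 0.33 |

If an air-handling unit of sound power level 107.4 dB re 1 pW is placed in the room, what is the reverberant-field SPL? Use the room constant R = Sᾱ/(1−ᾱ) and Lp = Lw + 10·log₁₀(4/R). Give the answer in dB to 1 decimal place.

93.3 dB

A = 80.946 sabins; S = 378.0 m².
ᾱ = 0.2141, so room constant R = A/(1−ᾱ) = 102.998 m².
Lp = 107.4 + 10·log₁₀(4/102.998) = 107.4 + (-14.11) = 93.3 dB.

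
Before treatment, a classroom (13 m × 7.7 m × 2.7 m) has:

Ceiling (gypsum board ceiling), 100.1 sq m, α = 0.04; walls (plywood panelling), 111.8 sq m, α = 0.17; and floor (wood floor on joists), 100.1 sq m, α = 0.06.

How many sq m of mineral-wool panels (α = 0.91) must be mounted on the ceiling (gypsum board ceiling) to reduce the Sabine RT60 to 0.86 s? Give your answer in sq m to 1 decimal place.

24.8

Equivalent absorption area: A₁ = 100.1*0.04 + 111.8*0.17 + 100.1*0.06 = 29.016 sq m.
V = 270.27 m³. Target absorption A₂ = 0.161 × 270.27 / 0.86 = 50.597 sabins.
Absorption to add: 50.597 − 29.016 = 21.581 sabins.
Each sq m of panel replacing the ceiling (gypsum board ceiling) adds (0.91 − 0.04) = 0.87 sabins.
Area = ΔA/Δα = 21.581/0.87 = 24.8 sq m.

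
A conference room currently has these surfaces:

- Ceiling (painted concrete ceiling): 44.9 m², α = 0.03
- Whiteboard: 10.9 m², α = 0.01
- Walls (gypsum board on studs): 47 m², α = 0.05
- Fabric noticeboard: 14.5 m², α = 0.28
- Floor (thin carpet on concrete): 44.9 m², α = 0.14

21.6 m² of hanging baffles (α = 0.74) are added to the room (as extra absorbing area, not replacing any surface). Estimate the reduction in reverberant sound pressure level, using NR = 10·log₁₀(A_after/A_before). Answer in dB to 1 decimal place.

Summing Sᵢαᵢ: 1.347 + 0.109 + 2.350 + 4.060 + 6.286 → A_before = 14.152 sabins.
Added absorption = 21.6 × 0.74 = 15.984 sabins.
New total A_after = 30.136 sabins.
Reduction = 10 log₁₀(A_after/A_before) = 10 log₁₀(2.1295) = 3.3 dB.

3.3 dB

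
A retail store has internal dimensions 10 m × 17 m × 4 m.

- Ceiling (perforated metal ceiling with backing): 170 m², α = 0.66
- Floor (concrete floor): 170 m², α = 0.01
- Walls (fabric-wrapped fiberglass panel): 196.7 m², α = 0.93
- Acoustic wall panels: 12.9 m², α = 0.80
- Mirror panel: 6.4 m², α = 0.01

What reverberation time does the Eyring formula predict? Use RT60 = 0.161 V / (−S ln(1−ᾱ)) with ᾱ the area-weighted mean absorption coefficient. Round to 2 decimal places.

S = Σ Sᵢ = 556.0 m².
Σ(Sᵢαᵢ) = 170·0.66 + 170·0.01 + 196.7·0.93 + 12.9·0.80 + 6.4·0.01 = 307.215.
Mean coefficient ᾱ = A/S = 0.5525.
−S·ln(1−ᾱ) = −556.0 × ln(1 − 0.5525) = 447.068.
V = 10 × 17 × 4 = 680 m³.
RT60 = 0.161 × 680 / 447.068 = 0.24 s.

0.24 s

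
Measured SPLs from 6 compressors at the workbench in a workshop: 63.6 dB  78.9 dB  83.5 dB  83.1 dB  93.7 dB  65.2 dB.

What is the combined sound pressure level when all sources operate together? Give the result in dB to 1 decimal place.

94.6 dB

Σ 10^(Lᵢ/10) = 2.856e+09.
L_total = 10·log₁₀(2.856e+09) = 94.6 dB.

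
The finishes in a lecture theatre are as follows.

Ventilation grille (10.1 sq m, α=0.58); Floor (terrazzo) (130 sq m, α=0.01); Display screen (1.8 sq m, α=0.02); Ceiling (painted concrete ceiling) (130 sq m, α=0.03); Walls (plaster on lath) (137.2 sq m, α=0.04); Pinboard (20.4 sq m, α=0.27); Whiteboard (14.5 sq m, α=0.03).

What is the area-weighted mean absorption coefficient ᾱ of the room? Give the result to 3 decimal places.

0.051

Total surface area S = 444.0 sq m.
Σ(Sᵢαᵢ) = 10.1×0.58 + 130×0.01 + 1.8×0.02 + 130×0.03 + 137.2×0.04 + 20.4×0.27 + 14.5×0.03 = 22.525.
ᾱ = A/S = 0.051.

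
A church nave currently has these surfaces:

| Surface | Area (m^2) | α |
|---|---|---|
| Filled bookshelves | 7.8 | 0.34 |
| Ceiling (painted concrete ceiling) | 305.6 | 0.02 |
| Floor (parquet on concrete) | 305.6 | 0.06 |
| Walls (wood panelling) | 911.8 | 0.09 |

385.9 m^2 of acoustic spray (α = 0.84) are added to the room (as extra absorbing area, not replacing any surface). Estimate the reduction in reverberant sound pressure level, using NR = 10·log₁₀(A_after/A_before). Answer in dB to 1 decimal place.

6.0 dB

A_before = Σ Sᵢαᵢ = 7.8×0.34 + 305.6×0.02 + 305.6×0.06 + 911.8×0.09 = 109.162 sabins.
Treatment contributes 385.9·0.84 = 324.156 sabins.
A_after = 109.162 + 324.156 = 433.318 sabins.
NR = 10·log₁₀(433.318/109.162) = 6.0 dB.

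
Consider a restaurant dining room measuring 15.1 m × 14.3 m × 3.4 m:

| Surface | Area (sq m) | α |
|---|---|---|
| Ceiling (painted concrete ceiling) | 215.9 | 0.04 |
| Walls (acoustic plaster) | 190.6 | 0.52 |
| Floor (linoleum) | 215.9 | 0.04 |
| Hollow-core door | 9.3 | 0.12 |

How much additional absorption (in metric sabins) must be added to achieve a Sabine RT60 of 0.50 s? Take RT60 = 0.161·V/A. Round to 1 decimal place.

118.9 sabins

Total absorption A₁ = 215.9*0.04 + 190.6*0.52 + 215.9*0.04 + 9.3*0.12
  = 8.636 + 99.112 + 8.636 + 1.116 = 117.500 sq m sabins.
Target A₂ = 0.161·734.162/0.50 = 236.400 sabins (V = 734.162 m³).
ΔA = A₂ − A₁ = 236.400 − 117.500 = 118.9 sabins.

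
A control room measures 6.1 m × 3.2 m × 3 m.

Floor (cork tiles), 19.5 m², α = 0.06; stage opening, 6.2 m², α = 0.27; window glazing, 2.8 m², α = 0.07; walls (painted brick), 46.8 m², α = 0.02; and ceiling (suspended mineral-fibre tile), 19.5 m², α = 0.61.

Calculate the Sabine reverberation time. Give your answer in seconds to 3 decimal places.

0.594 s

Equivalent absorption area: A = 19.5*0.06 + 6.2*0.27 + 2.8*0.07 + 46.8*0.02 + 19.5*0.61 = 15.871 m².
Volume V = 6.1 × 3.2 × 3 = 58.56 m³.
T = 0.161 V/A = 0.161·58.56/15.871 = 0.594 s.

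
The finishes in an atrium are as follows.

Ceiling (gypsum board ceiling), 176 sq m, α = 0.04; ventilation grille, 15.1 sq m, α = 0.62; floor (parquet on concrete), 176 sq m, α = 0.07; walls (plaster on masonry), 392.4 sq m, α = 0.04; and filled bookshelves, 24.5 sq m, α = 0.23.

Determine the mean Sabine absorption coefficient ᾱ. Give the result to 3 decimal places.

Total surface area S = 784.0 sq m.
Weighted sum Σ Sα = 50.053.
ᾱ = A/S = 0.064.

0.064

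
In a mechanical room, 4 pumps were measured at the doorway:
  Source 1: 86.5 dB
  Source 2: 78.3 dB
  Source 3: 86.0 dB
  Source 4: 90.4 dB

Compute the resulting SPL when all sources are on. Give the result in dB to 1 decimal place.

93.0 dB

Converting to relative power and adding: 10^(86.5/10) + 10^(78.3/10) + 10^(86.0/10) + 10^(90.4/10) = 2.009e+09.
L_total = 10·log₁₀(2.009e+09) = 93.0 dB.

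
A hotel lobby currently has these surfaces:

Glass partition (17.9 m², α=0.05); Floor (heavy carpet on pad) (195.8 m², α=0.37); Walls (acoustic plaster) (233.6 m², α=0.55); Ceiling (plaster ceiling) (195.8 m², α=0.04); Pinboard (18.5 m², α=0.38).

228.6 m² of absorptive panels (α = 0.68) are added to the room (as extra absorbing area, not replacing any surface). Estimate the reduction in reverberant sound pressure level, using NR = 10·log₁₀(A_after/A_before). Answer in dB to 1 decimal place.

A_before = Σ Sᵢαᵢ = 17.9×0.05 + 195.8×0.37 + 233.6×0.55 + 195.8×0.04 + 18.5×0.38 = 216.683 sabins.
Treatment contributes 228.6·0.68 = 155.448 sabins.
New total A_after = 372.131 sabins.
NR = 10·log₁₀(372.131/216.683) = 2.3 dB.

2.3 dB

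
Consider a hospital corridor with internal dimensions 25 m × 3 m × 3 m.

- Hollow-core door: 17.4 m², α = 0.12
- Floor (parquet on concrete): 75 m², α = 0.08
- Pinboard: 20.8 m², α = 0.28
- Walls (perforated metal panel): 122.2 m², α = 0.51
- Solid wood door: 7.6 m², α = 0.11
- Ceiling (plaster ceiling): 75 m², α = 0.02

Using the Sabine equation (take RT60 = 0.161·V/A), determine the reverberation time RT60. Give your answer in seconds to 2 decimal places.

Summing Sᵢαᵢ: 2.088 + 6.000 + 5.824 + 62.322 + 0.836 + 1.500 → A = 78.570 sabins.
Volume V = 25 × 3 × 3 = 225 m³.
Sabine: RT60 = 0.161 × 225 / 78.570 = 0.46 s.

0.46 seconds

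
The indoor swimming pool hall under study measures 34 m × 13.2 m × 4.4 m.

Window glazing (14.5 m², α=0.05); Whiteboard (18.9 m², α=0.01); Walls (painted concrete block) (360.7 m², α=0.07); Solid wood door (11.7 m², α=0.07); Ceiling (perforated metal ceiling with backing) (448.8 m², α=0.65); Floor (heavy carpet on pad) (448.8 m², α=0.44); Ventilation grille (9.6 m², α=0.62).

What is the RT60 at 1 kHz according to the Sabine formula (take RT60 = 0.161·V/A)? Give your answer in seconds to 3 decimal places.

Summing Sᵢαᵢ: 0.725 + 0.189 + 25.249 + 0.819 + 291.720 + 197.472 + 5.952 → A = 522.126 sabins.
Room volume: 1974.72 m³.
RT60 = 0.161 · V / A = 0.161 × 1974.72 / 522.126 = 0.609 s.

0.609 seconds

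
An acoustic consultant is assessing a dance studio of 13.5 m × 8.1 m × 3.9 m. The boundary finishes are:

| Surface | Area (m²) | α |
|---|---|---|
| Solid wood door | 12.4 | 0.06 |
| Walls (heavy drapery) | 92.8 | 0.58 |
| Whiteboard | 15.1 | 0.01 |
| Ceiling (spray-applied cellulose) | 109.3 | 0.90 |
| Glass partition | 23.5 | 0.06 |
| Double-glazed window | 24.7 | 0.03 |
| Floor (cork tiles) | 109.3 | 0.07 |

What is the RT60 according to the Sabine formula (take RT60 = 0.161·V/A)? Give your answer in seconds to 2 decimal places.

0.42 seconds

Equivalent absorption area: A = 12.4×0.06 + 92.8×0.58 + 15.1×0.01 + 109.3×0.90 + 23.5×0.06 + 24.7×0.03 + 109.3×0.07 = 162.891 m².
Room volume: 426.465 m³.
T = 0.161 V/A = 0.161·426.465/162.891 = 0.42 s.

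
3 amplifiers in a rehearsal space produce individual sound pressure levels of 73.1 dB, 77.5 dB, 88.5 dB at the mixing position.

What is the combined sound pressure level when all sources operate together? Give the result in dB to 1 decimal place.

Converting to relative power and adding: 10^(73.1/10) + 10^(77.5/10) + 10^(88.5/10) = 7.846e+08.
L_total = 10·log₁₀(7.846e+08) = 88.9 dB.

88.9 dB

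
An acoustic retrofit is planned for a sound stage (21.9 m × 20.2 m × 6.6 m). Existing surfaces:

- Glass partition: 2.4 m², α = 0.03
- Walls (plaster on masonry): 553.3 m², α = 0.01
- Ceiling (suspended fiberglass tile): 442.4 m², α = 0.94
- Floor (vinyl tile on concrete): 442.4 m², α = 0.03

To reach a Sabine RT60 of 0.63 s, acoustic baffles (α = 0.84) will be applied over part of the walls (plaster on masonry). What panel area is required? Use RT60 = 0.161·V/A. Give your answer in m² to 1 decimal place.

Equivalent absorption area: A₁ = 2.4×0.03 + 553.3×0.01 + 442.4×0.94 + 442.4×0.03 = 434.733 m².
V = 2919.708 m³. Target absorption A₂ = 0.161 × 2919.708 / 0.63 = 746.148 sabins.
ΔA needed = 746.148 − 434.733 = 311.415 sabins.
Each m² of panel replacing the walls (plaster on masonry) adds (0.84 − 0.01) = 0.83 sabins.
Area = ΔA/Δα = 311.415/0.83 = 375.2 m².

375.2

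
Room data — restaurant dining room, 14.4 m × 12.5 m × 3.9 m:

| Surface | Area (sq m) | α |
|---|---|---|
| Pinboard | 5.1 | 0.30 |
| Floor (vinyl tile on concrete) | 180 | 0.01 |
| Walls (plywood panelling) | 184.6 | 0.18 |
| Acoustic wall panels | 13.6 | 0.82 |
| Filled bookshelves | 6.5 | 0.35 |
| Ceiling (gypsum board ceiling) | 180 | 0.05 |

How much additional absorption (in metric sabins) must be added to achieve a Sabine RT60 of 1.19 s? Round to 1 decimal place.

36.0 sabins

A₁ = Σ Sᵢαᵢ = 5.1·0.30 + 180·0.01 + 184.6·0.18 + 13.6·0.82 + 6.5·0.35 + 180·0.05 = 58.985 sabins.
V = 702 m³. Required absorption A₂ = 0.161 × 702 / 1.19 = 94.976 sabins.
Additional absorption ΔA = 94.976 − 58.985 = 36.0 sabins.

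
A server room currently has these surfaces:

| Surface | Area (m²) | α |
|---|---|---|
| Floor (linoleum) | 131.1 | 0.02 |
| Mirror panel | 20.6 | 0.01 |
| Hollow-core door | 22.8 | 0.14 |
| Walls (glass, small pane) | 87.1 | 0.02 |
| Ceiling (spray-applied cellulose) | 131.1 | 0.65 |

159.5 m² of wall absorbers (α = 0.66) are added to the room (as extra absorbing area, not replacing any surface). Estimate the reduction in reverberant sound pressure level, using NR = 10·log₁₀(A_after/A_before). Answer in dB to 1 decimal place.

3.3 dB

Equivalent absorption area: A_before = 131.1×0.02 + 20.6×0.01 + 22.8×0.14 + 87.1×0.02 + 131.1×0.65 = 92.977 m².
Treatment contributes 159.5·0.66 = 105.270 sabins.
New total A_after = 198.247 sabins.
NR = 10·log₁₀(198.247/92.977) = 3.3 dB.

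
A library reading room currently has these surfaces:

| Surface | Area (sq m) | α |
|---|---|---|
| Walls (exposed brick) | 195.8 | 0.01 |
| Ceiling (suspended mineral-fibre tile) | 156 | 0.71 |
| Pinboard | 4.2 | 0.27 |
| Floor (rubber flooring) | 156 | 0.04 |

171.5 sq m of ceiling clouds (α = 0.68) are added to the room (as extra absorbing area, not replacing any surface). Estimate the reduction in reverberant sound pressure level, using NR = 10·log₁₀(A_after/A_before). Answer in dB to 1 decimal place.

A_before = Σ Sᵢαᵢ = 195.8*0.01 + 156*0.71 + 4.2*0.27 + 156*0.04 = 120.092 sabins.
Added absorption = 171.5 × 0.68 = 116.620 sabins.
A_after = 120.092 + 116.620 = 236.712 sabins.
Reduction = 10 log₁₀(A_after/A_before) = 10 log₁₀(1.9711) = 2.9 dB.

2.9 dB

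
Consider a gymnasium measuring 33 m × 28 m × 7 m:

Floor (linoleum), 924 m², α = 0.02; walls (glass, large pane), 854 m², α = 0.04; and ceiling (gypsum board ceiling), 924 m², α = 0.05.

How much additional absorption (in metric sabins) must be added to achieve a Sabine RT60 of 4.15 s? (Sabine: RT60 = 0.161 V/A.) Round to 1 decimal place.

152.1 sabins

A₁ = Σ Sᵢαᵢ = 924×0.02 + 854×0.04 + 924×0.05 = 98.840 sabins.
Target A₂ = 0.161·6468/4.15 = 250.927 sabins (V = 6468 m³).
Additional absorption ΔA = 250.927 − 98.840 = 152.1 sabins.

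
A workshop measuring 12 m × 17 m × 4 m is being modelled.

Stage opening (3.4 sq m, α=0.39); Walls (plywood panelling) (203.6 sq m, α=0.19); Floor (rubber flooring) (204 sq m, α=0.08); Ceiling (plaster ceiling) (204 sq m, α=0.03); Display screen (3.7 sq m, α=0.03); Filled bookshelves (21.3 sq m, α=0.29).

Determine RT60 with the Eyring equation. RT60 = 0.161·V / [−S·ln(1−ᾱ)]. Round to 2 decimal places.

1.81 s

S = Σ Sᵢ = 640.0 sq m.
Σ(Sᵢαᵢ) = 3.4×0.39 + 203.6×0.19 + 204×0.08 + 204×0.03 + 3.7×0.03 + 21.3×0.29 = 68.738.
ᾱ = 68.738 / 640.0 = 0.1074.
−S·ln(1−ᾱ) = −640.0 × ln(1 − 0.1074) = 72.715.
V = 12 × 17 × 4 = 816 m³.
T = 0.161·V/[−S·ln(1−ᾱ)] = 0.161·816/72.715 = 1.81 s.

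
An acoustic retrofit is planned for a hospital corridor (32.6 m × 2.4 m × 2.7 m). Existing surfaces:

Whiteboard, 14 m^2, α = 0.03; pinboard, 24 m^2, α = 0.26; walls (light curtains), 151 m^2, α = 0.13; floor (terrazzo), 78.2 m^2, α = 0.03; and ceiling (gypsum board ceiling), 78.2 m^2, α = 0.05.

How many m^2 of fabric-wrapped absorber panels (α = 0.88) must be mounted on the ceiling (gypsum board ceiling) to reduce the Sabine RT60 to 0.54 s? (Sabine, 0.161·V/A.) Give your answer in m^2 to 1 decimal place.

36.7

Total absorption A₁ = 14·0.03 + 24·0.26 + 151·0.13 + 78.2·0.03 + 78.2·0.05
  = 0.420 + 6.240 + 19.630 + 2.346 + 3.910 = 32.546 m^2 sabins.
Required A₂ = 0.161·211.248/0.54 = 62.983 sabins.
ΔA needed = 62.983 − 32.546 = 30.437 sabins.
Each m^2 of panel replacing the ceiling (gypsum board ceiling) adds (0.88 − 0.05) = 0.83 sabins.
Area = ΔA/Δα = 30.437/0.83 = 36.7 m^2.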